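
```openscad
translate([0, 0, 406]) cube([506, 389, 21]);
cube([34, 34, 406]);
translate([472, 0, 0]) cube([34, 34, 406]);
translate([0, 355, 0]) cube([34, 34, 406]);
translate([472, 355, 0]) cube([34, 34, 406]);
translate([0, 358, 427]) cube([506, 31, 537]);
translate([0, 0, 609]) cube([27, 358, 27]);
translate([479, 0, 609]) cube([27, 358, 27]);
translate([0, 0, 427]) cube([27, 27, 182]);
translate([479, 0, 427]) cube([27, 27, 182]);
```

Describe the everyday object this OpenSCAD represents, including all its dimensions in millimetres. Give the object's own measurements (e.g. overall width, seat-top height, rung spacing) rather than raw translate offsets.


A chair. The seat is a 506×389×21 mm slab with its top at z = 427 mm, on four 34×34 mm corner legs (flush with the seat edges, standing on z = 0). A flat backrest 31 mm thick, 537 mm tall, spans the full seat width and rises from the seat top along its +y edge, rear face flush with the rear of the seat. Two armrests of 27×27 mm section run along each side from the seat's front edge to the front of the backrest, top faces 209 mm above the seat top and outer faces flush with the seat's x-edges; a 27×27 mm post under the front of each armrest stands on the seat at the front corner.


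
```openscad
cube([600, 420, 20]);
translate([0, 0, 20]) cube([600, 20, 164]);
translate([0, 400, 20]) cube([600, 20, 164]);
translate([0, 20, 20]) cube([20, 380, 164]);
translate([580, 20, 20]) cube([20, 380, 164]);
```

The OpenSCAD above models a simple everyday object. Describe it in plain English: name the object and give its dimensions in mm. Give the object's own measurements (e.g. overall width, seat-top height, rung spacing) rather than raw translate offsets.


An open-topped rectangular box: outside dimensions 600×420×184 mm, with a uniform wall and base thickness of 20 mm. The base is a full 600×420 slab on the floor; four walls sit on top of the base. The front and back walls (the −y and +y sides) span the full width; the two side walls fit between them.


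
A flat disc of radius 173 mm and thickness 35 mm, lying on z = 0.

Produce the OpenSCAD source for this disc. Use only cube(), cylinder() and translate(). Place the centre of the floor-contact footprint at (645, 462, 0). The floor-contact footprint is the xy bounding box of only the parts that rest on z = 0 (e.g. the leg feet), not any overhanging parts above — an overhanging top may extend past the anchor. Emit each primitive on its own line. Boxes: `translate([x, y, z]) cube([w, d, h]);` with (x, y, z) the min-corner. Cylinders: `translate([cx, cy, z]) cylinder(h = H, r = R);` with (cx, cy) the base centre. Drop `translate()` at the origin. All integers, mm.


translate([645, 462, 0]) cylinder(h = 35, r = 173);


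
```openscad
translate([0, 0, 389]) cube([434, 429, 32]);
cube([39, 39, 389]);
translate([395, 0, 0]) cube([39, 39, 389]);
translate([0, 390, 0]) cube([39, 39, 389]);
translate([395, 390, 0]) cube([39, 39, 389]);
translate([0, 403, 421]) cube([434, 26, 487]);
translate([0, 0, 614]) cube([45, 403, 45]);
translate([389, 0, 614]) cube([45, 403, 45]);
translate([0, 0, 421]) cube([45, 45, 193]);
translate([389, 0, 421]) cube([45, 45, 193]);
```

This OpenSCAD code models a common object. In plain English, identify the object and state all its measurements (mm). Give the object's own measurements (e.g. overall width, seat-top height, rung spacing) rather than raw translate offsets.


A chair. The seat is a 434×429×32 mm slab with its top at z = 421 mm, on four 39×39 mm corner legs (flush with the seat edges, standing on z = 0). A flat backrest 26 mm thick, 487 mm tall, spans the full seat width and rises from the seat top along its +y edge, rear face flush with the rear of the seat. Two armrests of 45×45 mm section run along each side from the seat's front edge to the front of the backrest, top faces 238 mm above the seat top and outer faces flush with the seat's x-edges; a 45×45 mm post under the front of each armrest stands on the seat at the front corner.


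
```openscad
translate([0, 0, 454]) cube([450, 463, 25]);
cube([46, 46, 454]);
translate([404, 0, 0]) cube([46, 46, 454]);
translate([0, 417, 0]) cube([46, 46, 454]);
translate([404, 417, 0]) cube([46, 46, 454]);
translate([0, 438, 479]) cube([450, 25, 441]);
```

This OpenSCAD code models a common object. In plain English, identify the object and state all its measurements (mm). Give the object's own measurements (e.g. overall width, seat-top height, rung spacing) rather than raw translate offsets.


A chair. The seat is a 450×463×25 mm slab with its top at z = 479 mm, on four 46×46 mm corner legs (flush with the seat edges, standing on z = 0). A flat backrest 25 mm thick, 441 mm tall, spans the full seat width and rises from the seat top along its +y edge, rear face flush with the rear of the seat.


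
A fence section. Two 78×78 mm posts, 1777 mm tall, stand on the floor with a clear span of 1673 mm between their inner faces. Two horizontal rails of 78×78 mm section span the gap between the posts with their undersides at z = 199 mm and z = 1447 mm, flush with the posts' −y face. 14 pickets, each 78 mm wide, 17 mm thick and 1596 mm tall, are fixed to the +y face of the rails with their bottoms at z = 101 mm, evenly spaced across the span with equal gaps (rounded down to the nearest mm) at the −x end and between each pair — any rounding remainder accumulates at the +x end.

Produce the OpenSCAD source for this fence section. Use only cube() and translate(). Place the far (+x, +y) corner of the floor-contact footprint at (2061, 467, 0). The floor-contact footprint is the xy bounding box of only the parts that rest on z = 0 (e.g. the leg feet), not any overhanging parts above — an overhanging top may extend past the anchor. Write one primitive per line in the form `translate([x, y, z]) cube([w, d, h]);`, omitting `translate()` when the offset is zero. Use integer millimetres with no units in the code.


translate([232, 389, 0]) cube([78, 78, 1777]);
translate([1983, 389, 0]) cube([78, 78, 1777]);
translate([310, 389, 199]) cube([1673, 78, 78]);
translate([310, 389, 1447]) cube([1673, 78, 78]);
translate([348, 467, 101]) cube([78, 17, 1596]);
translate([464, 467, 101]) cube([78, 17, 1596]);
translate([580, 467, 101]) cube([78, 17, 1596]);
translate([696, 467, 101]) cube([78, 17, 1596]);
translate([812, 467, 101]) cube([78, 17, 1596]);
translate([928, 467, 101]) cube([78, 17, 1596]);
translate([1044, 467, 101]) cube([78, 17, 1596]);
translate([1160, 467, 101]) cube([78, 17, 1596]);
translate([1276, 467, 101]) cube([78, 17, 1596]);
translate([1392, 467, 101]) cube([78, 17, 1596]);
translate([1508, 467, 101]) cube([78, 17, 1596]);
translate([1624, 467, 101]) cube([78, 17, 1596]);
translate([1740, 467, 101]) cube([78, 17, 1596]);
translate([1856, 467, 101]) cube([78, 17, 1596]);


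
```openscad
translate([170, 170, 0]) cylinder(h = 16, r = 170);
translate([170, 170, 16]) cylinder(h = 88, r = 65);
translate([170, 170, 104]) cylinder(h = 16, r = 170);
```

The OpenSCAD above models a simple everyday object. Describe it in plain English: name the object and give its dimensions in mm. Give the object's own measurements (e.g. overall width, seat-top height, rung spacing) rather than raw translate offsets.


A spool: two coaxial disc flanges of radius 170 mm and thickness 16 mm, joined by a core cylinder of radius 65 mm and height 88 mm. The lower flange rests on z = 0 and the three cylinders share a vertical axis.


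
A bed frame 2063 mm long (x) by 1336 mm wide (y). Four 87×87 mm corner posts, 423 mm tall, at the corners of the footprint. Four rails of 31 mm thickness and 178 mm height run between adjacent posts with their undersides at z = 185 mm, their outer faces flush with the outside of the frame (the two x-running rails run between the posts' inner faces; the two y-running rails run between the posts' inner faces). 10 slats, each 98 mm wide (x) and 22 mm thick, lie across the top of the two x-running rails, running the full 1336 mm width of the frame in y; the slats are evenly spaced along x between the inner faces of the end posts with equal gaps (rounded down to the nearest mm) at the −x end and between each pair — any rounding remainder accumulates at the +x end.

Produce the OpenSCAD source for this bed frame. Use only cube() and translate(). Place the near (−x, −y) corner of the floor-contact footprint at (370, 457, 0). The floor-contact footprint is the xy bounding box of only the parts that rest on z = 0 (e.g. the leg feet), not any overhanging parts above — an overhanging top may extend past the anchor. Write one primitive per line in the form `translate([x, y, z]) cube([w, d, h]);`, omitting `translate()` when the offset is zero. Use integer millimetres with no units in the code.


translate([370, 457, 0]) cube([87, 87, 423]);
translate([370, 1706, 0]) cube([87, 87, 423]);
translate([2346, 457, 0]) cube([87, 87, 423]);
translate([2346, 1706, 0]) cube([87, 87, 423]);
translate([457, 457, 185]) cube([1889, 31, 178]);
translate([457, 1762, 185]) cube([1889, 31, 178]);
translate([370, 544, 185]) cube([31, 1162, 178]);
translate([2402, 544, 185]) cube([31, 1162, 178]);
translate([539, 457, 363]) cube([98, 1336, 22]);
translate([719, 457, 363]) cube([98, 1336, 22]);
translate([899, 457, 363]) cube([98, 1336, 22]);
translate([1079, 457, 363]) cube([98, 1336, 22]);
translate([1259, 457, 363]) cube([98, 1336, 22]);
translate([1439, 457, 363]) cube([98, 1336, 22]);
translate([1619, 457, 363]) cube([98, 1336, 22]);
translate([1799, 457, 363]) cube([98, 1336, 22]);
translate([1979, 457, 363]) cube([98, 1336, 22]);
translate([2159, 457, 363]) cube([98, 1336, 22]);


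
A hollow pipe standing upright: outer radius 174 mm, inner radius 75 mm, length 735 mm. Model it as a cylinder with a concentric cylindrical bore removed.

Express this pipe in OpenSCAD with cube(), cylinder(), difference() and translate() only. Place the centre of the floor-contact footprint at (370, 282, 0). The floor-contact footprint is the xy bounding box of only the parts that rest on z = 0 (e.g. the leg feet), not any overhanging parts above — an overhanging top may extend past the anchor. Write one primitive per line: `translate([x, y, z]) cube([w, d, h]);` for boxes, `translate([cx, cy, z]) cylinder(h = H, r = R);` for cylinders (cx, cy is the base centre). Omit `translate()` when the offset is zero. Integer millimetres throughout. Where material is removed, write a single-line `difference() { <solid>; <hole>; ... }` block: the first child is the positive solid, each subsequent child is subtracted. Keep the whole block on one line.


difference() { translate([370, 282, 0]) cylinder(h = 735, r = 174); translate([370, 282, 0]) cylinder(h = 735, r = 75); }


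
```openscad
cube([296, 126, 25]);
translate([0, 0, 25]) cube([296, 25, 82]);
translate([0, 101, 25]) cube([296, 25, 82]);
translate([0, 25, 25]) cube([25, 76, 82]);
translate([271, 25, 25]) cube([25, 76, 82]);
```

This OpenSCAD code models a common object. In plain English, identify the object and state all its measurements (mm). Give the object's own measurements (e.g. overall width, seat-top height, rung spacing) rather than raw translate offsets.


An open-topped rectangular box: outside dimensions 296×126×107 mm, with a uniform wall and base thickness of 25 mm. The base is a full 296×126 slab on the floor; four walls sit on top of the base. The front and back walls (the −y and +y sides) span the full width; the two side walls fit between them.


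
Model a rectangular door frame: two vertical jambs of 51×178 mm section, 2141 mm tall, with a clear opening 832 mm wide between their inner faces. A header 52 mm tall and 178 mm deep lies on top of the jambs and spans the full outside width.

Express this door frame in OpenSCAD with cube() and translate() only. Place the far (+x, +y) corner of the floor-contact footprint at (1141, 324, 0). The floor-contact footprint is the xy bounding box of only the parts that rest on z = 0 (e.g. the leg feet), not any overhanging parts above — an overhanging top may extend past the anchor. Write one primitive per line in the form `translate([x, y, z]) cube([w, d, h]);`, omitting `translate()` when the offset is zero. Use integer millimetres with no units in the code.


translate([207, 146, 0]) cube([51, 178, 2141]);
translate([1090, 146, 0]) cube([51, 178, 2141]);
translate([207, 146, 2141]) cube([934, 178, 52]);


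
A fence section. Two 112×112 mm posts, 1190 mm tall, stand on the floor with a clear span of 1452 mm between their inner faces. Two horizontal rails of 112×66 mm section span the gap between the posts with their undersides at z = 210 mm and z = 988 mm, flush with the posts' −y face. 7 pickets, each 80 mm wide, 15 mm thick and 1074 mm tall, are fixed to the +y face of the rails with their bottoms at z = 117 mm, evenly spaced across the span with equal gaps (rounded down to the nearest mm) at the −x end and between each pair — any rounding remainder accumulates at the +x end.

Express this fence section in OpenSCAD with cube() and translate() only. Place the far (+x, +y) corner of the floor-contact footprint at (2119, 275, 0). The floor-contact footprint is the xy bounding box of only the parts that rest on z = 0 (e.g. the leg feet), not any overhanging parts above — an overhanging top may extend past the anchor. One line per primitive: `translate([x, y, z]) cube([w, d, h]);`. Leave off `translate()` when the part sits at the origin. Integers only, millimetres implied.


translate([443, 163, 0]) cube([112, 112, 1190]);
translate([2007, 163, 0]) cube([112, 112, 1190]);
translate([555, 163, 210]) cube([1452, 112, 66]);
translate([555, 163, 988]) cube([1452, 112, 66]);
translate([666, 275, 117]) cube([80, 15, 1074]);
translate([857, 275, 117]) cube([80, 15, 1074]);
translate([1048, 275, 117]) cube([80, 15, 1074]);
translate([1239, 275, 117]) cube([80, 15, 1074]);
translate([1430, 275, 117]) cube([80, 15, 1074]);
translate([1621, 275, 117]) cube([80, 15, 1074]);
translate([1812, 275, 117]) cube([80, 15, 1074]);


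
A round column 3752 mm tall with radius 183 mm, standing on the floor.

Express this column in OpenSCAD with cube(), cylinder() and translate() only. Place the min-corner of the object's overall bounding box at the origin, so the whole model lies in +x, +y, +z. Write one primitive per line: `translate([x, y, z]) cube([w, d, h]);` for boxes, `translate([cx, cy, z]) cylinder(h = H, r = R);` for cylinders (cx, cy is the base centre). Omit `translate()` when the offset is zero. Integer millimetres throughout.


translate([183, 183, 0]) cylinder(h = 3752, r = 183);


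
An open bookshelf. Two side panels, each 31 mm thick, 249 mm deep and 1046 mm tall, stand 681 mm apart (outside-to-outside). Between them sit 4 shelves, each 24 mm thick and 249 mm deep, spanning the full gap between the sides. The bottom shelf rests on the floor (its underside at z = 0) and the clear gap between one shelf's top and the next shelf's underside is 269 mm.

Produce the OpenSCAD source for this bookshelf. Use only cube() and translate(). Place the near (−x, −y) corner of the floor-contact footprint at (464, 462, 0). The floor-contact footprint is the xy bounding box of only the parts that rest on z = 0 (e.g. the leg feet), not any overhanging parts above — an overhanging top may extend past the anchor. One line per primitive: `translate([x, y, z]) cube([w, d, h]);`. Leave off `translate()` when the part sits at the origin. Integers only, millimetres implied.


translate([464, 462, 0]) cube([31, 249, 1046]);
translate([1114, 462, 0]) cube([31, 249, 1046]);
translate([495, 462, 0]) cube([619, 249, 24]);
translate([495, 462, 293]) cube([619, 249, 24]);
translate([495, 462, 586]) cube([619, 249, 24]);
translate([495, 462, 879]) cube([619, 249, 24]);


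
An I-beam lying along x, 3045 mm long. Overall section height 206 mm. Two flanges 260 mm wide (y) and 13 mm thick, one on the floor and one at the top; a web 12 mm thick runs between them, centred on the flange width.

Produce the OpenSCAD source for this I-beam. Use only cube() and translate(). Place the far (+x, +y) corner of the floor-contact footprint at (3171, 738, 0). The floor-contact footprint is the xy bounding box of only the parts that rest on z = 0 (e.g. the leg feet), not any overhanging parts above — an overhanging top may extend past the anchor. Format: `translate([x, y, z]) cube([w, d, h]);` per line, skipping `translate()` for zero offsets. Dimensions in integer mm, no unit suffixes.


translate([126, 478, 0]) cube([3045, 260, 13]);
translate([126, 602, 13]) cube([3045, 12, 180]);
translate([126, 478, 193]) cube([3045, 260, 13]);


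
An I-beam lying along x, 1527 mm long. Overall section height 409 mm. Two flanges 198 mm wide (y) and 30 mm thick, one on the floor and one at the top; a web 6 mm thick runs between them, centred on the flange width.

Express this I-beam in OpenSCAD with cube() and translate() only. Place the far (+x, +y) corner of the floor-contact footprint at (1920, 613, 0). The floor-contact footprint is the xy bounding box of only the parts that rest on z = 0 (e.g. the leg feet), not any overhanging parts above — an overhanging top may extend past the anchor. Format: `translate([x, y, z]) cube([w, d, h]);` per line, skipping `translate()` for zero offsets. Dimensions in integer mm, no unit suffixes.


translate([393, 415, 0]) cube([1527, 198, 30]);
translate([393, 511, 30]) cube([1527, 6, 349]);
translate([393, 415, 379]) cube([1527, 198, 30]);


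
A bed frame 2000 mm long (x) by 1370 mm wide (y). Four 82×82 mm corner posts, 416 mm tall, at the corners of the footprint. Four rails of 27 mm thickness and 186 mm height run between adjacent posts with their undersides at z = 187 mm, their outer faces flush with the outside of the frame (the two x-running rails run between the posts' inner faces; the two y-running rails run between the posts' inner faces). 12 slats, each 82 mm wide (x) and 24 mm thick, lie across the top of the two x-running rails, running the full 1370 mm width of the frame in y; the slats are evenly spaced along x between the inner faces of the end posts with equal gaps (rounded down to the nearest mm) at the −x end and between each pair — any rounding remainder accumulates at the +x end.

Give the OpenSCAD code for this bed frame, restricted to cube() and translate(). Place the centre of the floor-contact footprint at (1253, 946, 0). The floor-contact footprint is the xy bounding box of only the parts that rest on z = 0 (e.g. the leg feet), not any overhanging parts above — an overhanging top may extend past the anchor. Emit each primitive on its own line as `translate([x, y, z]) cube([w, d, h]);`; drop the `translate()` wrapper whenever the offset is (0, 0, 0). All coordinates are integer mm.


translate([253, 261, 0]) cube([82, 82, 416]);
translate([253, 1549, 0]) cube([82, 82, 416]);
translate([2171, 261, 0]) cube([82, 82, 416]);
translate([2171, 1549, 0]) cube([82, 82, 416]);
translate([335, 261, 187]) cube([1836, 27, 186]);
translate([335, 1604, 187]) cube([1836, 27, 186]);
translate([253, 343, 187]) cube([27, 1206, 186]);
translate([2226, 343, 187]) cube([27, 1206, 186]);
translate([400, 261, 373]) cube([82, 1370, 24]);
translate([547, 261, 373]) cube([82, 1370, 24]);
translate([694, 261, 373]) cube([82, 1370, 24]);
translate([841, 261, 373]) cube([82, 1370, 24]);
translate([988, 261, 373]) cube([82, 1370, 24]);
translate([1135, 261, 373]) cube([82, 1370, 24]);
translate([1282, 261, 373]) cube([82, 1370, 24]);
translate([1429, 261, 373]) cube([82, 1370, 24]);
translate([1576, 261, 373]) cube([82, 1370, 24]);
translate([1723, 261, 373]) cube([82, 1370, 24]);
translate([1870, 261, 373]) cube([82, 1370, 24]);
translate([2017, 261, 373]) cube([82, 1370, 24]);


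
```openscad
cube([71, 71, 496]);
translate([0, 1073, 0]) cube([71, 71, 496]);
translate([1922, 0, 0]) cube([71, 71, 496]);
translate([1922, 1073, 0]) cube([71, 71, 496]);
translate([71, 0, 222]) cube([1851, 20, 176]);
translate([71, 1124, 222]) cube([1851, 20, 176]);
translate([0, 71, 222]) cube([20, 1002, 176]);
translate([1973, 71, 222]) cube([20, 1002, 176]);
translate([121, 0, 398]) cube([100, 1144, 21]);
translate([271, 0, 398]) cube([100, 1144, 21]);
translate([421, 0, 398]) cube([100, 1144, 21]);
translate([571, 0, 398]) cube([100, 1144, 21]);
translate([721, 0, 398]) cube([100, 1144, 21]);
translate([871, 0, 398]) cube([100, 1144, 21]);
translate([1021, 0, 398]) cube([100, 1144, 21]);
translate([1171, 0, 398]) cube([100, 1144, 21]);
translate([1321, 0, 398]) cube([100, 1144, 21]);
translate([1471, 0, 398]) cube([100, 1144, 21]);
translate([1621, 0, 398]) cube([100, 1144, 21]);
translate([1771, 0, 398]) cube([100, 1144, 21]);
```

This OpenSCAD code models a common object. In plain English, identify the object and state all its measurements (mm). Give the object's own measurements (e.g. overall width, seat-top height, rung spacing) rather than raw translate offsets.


A bed frame 1993 mm long (x) by 1144 mm wide (y). Four 71×71 mm corner posts, 496 mm tall, at the corners of the footprint. Four rails of 20 mm thickness and 176 mm height run between adjacent posts with their undersides at z = 222 mm, their outer faces flush with the outside of the frame (the two x-running rails run between the posts' inner faces; the two y-running rails run between the posts' inner faces). 12 slats, each 100 mm wide (x) and 21 mm thick, lie across the top of the two x-running rails, running the full 1144 mm width of the frame in y; along x they sit between the end posts with a 50 mm gap after the −x posts and between neighbouring slats, leaving 51 mm before the +x posts.


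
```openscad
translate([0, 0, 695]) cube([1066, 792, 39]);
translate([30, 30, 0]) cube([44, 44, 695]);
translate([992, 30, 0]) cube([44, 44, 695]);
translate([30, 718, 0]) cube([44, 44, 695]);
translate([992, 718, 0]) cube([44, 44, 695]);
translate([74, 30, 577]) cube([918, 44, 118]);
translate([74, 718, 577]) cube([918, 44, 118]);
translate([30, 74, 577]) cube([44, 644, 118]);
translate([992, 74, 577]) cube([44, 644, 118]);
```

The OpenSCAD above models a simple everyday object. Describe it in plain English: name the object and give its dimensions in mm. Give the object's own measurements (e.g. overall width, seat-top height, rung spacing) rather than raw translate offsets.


A rectangular dining table. The top is 1066×792×39 mm with its upper surface at z = 734 mm. It stands on four 44×44 mm square legs, each inset 30 mm from the nearest pair of top edges, running from the floor to the underside of the top. Four apron rails, 44 mm thick and 118 mm tall, run between adjacent legs with their top edges flush with the underside of the top and their outer faces flush with the legs' outer faces.


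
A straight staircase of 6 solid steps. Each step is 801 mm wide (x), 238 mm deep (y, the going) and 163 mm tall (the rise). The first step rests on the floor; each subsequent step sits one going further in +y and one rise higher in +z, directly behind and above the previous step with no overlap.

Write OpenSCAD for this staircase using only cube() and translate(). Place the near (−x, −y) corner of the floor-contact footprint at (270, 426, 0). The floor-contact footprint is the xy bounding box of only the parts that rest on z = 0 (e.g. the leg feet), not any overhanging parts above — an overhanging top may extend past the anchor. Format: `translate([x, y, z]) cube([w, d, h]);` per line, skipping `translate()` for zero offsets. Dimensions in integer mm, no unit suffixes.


translate([270, 426, 0]) cube([801, 238, 163]);
translate([270, 664, 163]) cube([801, 238, 163]);
translate([270, 902, 326]) cube([801, 238, 163]);
translate([270, 1140, 489]) cube([801, 238, 163]);
translate([270, 1378, 652]) cube([801, 238, 163]);
translate([270, 1616, 815]) cube([801, 238, 163]);


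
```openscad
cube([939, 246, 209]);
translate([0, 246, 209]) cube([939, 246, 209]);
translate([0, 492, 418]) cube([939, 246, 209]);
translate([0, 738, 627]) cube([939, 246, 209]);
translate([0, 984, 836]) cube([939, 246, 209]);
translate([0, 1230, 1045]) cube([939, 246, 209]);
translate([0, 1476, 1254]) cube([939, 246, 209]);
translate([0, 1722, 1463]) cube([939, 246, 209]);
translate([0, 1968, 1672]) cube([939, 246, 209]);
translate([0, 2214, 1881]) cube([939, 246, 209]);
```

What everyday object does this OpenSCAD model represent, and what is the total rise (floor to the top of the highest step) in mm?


A staircase. The total rise is 2090 mm.

10 identical blocks, each offset up and back from the previous — a staircase. Each step is 209 mm tall and there are 10 of them, so the total rise is 10 × 209 = 2090 mm.


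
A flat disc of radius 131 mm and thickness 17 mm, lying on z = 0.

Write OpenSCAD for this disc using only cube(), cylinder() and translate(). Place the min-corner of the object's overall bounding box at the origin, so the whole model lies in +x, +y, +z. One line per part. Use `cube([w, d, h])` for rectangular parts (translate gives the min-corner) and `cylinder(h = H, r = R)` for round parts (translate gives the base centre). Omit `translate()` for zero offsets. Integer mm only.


translate([131, 131, 0]) cylinder(h = 17, r = 131);


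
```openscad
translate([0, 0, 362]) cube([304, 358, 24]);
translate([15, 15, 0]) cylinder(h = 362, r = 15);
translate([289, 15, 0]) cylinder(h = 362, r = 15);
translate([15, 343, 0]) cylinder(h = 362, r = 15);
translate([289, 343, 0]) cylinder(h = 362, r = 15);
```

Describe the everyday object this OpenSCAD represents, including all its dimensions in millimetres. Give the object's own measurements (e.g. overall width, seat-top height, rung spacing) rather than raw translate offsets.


A simple wooden stool: a rectangular seat 304 mm (x) by 358 mm (y), 24 mm thick, top face at z = 386 mm, on four round legs, each 30 mm in diameter. The legs rest on z = 0, each leg's axis is inset half a diameter from the nearest pair of seat edges (so the leg's bounding box is flush with the corner).


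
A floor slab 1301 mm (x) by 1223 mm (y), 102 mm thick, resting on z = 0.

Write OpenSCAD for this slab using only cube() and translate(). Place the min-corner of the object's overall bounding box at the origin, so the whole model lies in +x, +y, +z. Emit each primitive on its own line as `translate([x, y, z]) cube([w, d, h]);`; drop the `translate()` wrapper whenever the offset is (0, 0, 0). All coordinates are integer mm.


cube([1301, 1223, 102]);


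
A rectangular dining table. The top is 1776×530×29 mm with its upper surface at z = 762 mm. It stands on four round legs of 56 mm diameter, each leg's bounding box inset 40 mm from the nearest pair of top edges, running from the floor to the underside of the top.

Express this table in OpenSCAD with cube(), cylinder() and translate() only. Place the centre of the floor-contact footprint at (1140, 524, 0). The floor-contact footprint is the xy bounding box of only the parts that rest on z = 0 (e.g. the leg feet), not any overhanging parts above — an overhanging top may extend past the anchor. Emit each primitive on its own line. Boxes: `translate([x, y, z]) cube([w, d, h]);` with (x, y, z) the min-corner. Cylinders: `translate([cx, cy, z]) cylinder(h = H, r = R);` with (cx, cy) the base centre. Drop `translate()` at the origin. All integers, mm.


// leg_h = 762 - 29 = 733
translate([252, 259, 733]) cube([1776, 530, 29]);
translate([320, 327, 0]) cylinder(h = 733, r = 28);
translate([1960, 327, 0]) cylinder(h = 733, r = 28);
translate([320, 721, 0]) cylinder(h = 733, r = 28);
translate([1960, 721, 0]) cylinder(h = 733, r = 28);


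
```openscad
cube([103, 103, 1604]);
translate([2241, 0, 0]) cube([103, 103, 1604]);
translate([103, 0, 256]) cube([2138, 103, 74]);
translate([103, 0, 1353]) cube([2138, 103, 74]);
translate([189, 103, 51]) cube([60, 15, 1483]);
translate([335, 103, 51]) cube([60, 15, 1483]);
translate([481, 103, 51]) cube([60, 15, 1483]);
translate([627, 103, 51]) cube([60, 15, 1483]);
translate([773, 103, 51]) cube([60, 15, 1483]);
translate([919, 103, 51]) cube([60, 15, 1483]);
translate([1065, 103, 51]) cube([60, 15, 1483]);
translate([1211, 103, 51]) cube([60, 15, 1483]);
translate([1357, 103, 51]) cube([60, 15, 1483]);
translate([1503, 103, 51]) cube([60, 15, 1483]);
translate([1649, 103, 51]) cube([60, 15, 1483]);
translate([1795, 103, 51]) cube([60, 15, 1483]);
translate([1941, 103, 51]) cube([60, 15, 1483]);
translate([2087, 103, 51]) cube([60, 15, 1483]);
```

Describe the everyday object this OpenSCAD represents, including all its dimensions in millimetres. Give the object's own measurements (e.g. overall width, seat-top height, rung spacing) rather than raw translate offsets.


A fence section. Two 103×103 mm posts, 1604 mm tall, stand on the floor with a clear span of 2138 mm between their inner faces. Two horizontal rails of 103×74 mm section span the gap between the posts with their undersides at z = 256 mm and z = 1353 mm, flush with the posts' −y face. 14 pickets, each 60 mm wide, 15 mm thick and 1483 mm tall, are fixed to the +y face of the rails with their bottoms at z = 51 mm, spaced across the span with a 86 mm gap after the −x post and between neighbouring pickets, with 94 mm left before the +x post.


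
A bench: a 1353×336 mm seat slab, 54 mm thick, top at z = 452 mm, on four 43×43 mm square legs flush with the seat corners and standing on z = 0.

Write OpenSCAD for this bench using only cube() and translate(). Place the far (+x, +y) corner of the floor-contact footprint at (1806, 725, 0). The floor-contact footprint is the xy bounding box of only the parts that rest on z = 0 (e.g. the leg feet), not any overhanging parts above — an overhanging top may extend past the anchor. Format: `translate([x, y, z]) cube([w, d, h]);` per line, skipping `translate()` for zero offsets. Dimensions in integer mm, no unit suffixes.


translate([453, 389, 398]) cube([1353, 336, 54]);
translate([453, 389, 0]) cube([43, 43, 398]);
translate([453, 682, 0]) cube([43, 43, 398]);
translate([1763, 389, 0]) cube([43, 43, 398]);
translate([1763, 682, 0]) cube([43, 43, 398]);


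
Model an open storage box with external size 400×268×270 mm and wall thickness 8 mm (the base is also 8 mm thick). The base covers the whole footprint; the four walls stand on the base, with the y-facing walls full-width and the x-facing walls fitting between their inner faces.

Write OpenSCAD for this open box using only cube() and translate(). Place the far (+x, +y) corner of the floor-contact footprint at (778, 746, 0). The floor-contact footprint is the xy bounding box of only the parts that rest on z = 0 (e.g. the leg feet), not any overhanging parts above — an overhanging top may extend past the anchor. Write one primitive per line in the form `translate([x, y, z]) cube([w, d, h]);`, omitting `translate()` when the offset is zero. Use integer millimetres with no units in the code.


translate([378, 478, 0]) cube([400, 268, 8]);
translate([378, 478, 8]) cube([400, 8, 262]);
translate([378, 738, 8]) cube([400, 8, 262]);
translate([378, 486, 8]) cube([8, 252, 262]);
translate([770, 486, 8]) cube([8, 252, 262]);


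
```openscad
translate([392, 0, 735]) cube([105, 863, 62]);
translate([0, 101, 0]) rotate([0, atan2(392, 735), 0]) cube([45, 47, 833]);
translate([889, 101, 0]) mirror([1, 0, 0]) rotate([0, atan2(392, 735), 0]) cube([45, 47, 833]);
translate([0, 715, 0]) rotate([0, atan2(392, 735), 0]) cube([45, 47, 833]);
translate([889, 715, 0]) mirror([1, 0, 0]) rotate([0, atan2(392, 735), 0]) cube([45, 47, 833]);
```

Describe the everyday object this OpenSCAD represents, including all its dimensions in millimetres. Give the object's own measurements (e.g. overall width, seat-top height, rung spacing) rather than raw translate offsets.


A sawhorse. A 105×863×62 mm beam (x, y, z) sits on two A-frame leg pairs. Each pair is two raked legs of 45×47 mm section (47 mm along y) splaying symmetrically in x. Each leg rises 735 mm vertically over 392 mm of horizontal reach and is 833 mm long along its own axis. Every leg's outer bottom edge rests on the floor and its outer top edge meets a bottom edge of the beam — the left legs (tilting toward +x) meet the beam's −x bottom edge, the right legs (their mirror images, tilting toward −x) meet its +x bottom edge — so the leg tops tuck under the beam, the beam's underside is 735 mm above the floor, and the feet are 889 mm apart outside-to-outside with the beam centred between them. The two leg pairs are set in 101 mm from either end of the beam.


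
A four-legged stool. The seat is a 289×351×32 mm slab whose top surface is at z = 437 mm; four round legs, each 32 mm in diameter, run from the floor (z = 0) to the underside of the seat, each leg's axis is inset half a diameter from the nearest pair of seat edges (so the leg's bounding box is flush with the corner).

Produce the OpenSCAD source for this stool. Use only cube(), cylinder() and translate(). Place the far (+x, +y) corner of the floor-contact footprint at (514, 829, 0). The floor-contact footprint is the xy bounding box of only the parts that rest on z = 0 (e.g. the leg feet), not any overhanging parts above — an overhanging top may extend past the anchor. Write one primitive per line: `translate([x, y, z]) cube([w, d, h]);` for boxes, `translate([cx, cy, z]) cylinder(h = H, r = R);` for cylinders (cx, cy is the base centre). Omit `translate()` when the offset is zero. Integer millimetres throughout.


// leg_h = 437 - 32 = 405
translate([225, 478, 405]) cube([289, 351, 32]);
translate([241, 494, 0]) cylinder(h = 405, r = 16);
translate([498, 494, 0]) cylinder(h = 405, r = 16);
translate([241, 813, 0]) cylinder(h = 405, r = 16);
translate([498, 813, 0]) cylinder(h = 405, r = 16);


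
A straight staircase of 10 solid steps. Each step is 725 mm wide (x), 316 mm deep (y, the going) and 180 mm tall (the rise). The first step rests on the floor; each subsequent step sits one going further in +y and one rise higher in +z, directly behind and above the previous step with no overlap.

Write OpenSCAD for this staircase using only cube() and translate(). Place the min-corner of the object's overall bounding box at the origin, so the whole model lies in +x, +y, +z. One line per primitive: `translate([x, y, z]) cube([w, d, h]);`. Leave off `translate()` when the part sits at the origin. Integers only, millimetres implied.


cube([725, 316, 180]);
translate([0, 316, 180]) cube([725, 316, 180]);
translate([0, 632, 360]) cube([725, 316, 180]);
translate([0, 948, 540]) cube([725, 316, 180]);
translate([0, 1264, 720]) cube([725, 316, 180]);
translate([0, 1580, 900]) cube([725, 316, 180]);
translate([0, 1896, 1080]) cube([725, 316, 180]);
translate([0, 2212, 1260]) cube([725, 316, 180]);
translate([0, 2528, 1440]) cube([725, 316, 180]);
translate([0, 2844, 1620]) cube([725, 316, 180]);


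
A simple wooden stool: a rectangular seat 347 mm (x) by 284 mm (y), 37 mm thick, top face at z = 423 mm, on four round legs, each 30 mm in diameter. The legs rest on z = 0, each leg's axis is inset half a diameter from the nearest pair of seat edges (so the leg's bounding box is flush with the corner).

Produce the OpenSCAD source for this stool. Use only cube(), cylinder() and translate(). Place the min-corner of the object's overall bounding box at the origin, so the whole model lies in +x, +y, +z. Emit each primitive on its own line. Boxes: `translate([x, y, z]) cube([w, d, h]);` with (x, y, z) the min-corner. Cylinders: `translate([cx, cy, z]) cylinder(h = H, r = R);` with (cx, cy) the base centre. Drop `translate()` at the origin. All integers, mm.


// leg_h = 423 - 37 = 386
translate([0, 0, 386]) cube([347, 284, 37]);
translate([15, 15, 0]) cylinder(h = 386, r = 15);
translate([332, 15, 0]) cylinder(h = 386, r = 15);
translate([15, 269, 0]) cylinder(h = 386, r = 15);
translate([332, 269, 0]) cylinder(h = 386, r = 15);


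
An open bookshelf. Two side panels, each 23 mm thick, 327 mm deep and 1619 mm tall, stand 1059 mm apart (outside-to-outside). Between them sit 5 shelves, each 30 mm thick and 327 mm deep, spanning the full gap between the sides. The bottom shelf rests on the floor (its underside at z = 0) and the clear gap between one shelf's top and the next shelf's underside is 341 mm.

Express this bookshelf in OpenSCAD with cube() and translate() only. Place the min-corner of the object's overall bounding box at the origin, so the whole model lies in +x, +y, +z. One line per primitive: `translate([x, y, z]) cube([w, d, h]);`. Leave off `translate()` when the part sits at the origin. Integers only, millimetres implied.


cube([23, 327, 1619]);
translate([1036, 0, 0]) cube([23, 327, 1619]);
translate([23, 0, 0]) cube([1013, 327, 30]);
translate([23, 0, 371]) cube([1013, 327, 30]);
translate([23, 0, 742]) cube([1013, 327, 30]);
translate([23, 0, 1113]) cube([1013, 327, 30]);
translate([23, 0, 1484]) cube([1013, 327, 30]);


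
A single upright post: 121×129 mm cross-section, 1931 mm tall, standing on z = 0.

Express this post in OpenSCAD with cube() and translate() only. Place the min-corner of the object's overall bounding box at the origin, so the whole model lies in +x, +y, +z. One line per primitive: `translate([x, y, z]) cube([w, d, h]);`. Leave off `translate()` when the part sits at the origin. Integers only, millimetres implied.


cube([121, 129, 1931]);


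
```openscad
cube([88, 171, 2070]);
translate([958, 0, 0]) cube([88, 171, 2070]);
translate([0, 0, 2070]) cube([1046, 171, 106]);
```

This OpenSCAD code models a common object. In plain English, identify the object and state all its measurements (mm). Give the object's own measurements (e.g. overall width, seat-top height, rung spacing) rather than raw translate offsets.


A door frame. The clear opening is 870 mm wide and 2070 mm high. Two 88 mm wide jambs, 171 mm deep, stand either side of the opening from the floor to the top of the opening. A 106 mm thick head sits across the top of both jambs, spanning the full outside width of the frame.


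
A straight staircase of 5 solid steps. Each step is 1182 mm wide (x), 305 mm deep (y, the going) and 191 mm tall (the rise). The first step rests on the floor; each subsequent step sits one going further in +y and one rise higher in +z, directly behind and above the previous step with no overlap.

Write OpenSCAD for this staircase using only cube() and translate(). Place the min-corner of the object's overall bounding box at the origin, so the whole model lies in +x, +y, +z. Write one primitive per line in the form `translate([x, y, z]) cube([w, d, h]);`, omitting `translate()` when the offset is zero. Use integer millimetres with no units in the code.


cube([1182, 305, 191]);
translate([0, 305, 191]) cube([1182, 305, 191]);
translate([0, 610, 382]) cube([1182, 305, 191]);
translate([0, 915, 573]) cube([1182, 305, 191]);
translate([0, 1220, 764]) cube([1182, 305, 191]);


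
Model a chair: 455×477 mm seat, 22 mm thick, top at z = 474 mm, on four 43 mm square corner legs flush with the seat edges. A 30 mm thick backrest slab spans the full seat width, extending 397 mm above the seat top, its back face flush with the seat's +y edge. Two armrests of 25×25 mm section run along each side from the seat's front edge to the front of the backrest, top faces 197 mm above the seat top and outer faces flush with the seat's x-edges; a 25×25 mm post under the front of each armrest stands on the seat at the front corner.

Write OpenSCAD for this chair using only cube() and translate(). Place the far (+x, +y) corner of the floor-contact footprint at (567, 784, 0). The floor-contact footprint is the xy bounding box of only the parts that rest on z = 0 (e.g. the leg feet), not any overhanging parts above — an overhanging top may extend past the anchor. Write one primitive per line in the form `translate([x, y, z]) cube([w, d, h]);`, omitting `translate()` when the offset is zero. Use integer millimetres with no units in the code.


// leg_h = 474 - 22 = 452
// arm post h = 197 - 25 = 172
translate([112, 307, 452]) cube([455, 477, 22]);
translate([112, 307, 0]) cube([43, 43, 452]);
translate([524, 307, 0]) cube([43, 43, 452]);
translate([112, 741, 0]) cube([43, 43, 452]);
translate([524, 741, 0]) cube([43, 43, 452]);
translate([112, 754, 474]) cube([455, 30, 397]);
translate([112, 307, 646]) cube([25, 447, 25]);
translate([542, 307, 646]) cube([25, 447, 25]);
translate([112, 307, 474]) cube([25, 25, 172]);
translate([542, 307, 474]) cube([25, 25, 172]);
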